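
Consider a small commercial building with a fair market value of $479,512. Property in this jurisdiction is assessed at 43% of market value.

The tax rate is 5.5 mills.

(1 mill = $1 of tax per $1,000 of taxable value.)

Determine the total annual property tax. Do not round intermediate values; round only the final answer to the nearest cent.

Assessed value = $479,512 × 0.43 = $206,190.16
Tax = $206,190.16 × 0.0055 = $1,134.04588

$1,134.05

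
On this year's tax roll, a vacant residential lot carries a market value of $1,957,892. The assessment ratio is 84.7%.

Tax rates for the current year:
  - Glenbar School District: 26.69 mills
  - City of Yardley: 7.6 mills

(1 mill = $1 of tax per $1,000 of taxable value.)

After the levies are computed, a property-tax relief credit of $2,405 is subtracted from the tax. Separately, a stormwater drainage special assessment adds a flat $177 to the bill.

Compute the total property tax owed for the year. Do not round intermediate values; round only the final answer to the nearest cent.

Assessed value = $1,957,892 × 0.847 = $1,658,334.524
Glenbar School District: $1,658,334.524 × 0.02669 = $44,260.94844556
City of Yardley: $1,658,334.524 × 0.0076 = $12,603.3423824
Levies subtotal = $56,864.29082796
After credit = $56,864.29082796 − $2,405 = $54,459.29082796
Total = $54,459.29082796 + $177 = $54,636.29082796

$54,636.29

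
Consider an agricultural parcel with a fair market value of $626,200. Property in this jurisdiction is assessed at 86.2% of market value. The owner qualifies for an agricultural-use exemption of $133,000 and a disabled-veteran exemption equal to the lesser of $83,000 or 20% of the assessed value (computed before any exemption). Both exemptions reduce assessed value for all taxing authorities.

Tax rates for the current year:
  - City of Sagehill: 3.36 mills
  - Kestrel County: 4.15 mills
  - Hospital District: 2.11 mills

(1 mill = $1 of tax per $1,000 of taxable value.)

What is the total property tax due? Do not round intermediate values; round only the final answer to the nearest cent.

Assessed value = $626,200 × 0.862 = $539,784.4
Disabled-veteran exemption = min($83,000, 20% × $539,784.4) = min($83,000, $107,956.88) = $83,000 (dollar cap binds)
Taxable value = $539,784.4 − $133,000 − $83,000 = $323,784.4
City of Sagehill: $323,784.4 × 0.00336 = $1,087.915584
Kestrel County: $323,784.4 × 0.00415 = $1,343.70526
Hospital District: $323,784.4 × 0.00211 = $683.185084
Total = $3,114.805928

$3,114.81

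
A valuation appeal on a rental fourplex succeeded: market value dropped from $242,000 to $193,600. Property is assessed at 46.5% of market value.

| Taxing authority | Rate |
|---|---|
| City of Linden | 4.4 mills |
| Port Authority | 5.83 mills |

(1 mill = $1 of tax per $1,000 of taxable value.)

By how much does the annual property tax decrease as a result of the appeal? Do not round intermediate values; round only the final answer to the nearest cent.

$230.24

Old assessed value = $242,000 × 0.465 = $112,530
New assessed value = $193,600 × 0.465 = $90,024
Combined rate = 0.0044 + 0.00583 = 0.01023
Old tax = $112,530 × 0.01023 = $1,151.1819
New tax = $90,024 × 0.01023 = $920.94552
Reduction = $1,151.1819 − $920.94552 = $230.23638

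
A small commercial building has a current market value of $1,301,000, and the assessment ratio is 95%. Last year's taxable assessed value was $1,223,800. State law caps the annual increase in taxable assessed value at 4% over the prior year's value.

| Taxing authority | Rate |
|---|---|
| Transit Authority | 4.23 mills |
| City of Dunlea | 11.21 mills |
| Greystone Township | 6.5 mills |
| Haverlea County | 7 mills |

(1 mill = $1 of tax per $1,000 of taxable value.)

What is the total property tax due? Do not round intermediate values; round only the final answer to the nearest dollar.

$35,768

Uncapped assessed value = $1,301,000 × 0.95 = $1,235,950
Cap limit = $1,223,800 × 1.04 = $1,272,752
Taxable assessed value = min($1,235,950, $1,272,752) = $1,235,950 (cap does not bind)
Transit Authority: $1,235,950 × 0.00423 = $5,228.0685
City of Dunlea: $1,235,950 × 0.01121 = $13,854.9995
Greystone Township: $1,235,950 × 0.0065 = $8,033.675
Haverlea County: $1,235,950 × 0.007 = $8,651.65
Total = $35,768.393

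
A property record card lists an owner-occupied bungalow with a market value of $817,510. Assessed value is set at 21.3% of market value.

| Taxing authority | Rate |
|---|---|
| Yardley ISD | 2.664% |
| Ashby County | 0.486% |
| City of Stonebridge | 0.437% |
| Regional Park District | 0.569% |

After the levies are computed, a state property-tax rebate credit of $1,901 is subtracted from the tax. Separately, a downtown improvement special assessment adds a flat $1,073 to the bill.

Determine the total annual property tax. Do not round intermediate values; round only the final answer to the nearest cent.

Assessed value = $817,510 × 0.213 = $174,129.63
Yardley ISD: $174,129.63 × 0.02664 = $4,638.8133432
Ashby County: $174,129.63 × 0.00486 = $846.2700018
City of Stonebridge: $174,129.63 × 0.00437 = $760.9464831
Regional Park District: $174,129.63 × 0.00569 = $990.7975947
Levies subtotal = $7,236.8274228
After credit = $7,236.8274228 − $1,901 = $5,335.8274228
Total = $5,335.8274228 + $1,073 = $6,408.8274228

$6,408.83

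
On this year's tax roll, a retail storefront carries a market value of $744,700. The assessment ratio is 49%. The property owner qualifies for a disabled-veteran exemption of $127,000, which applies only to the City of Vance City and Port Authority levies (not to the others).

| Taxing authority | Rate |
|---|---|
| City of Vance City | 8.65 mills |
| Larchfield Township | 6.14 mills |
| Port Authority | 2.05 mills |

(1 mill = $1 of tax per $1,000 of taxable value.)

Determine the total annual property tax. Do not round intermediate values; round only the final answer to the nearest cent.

$4,786.07

Assessed value = $744,700 × 0.49 = $364,903
City of Vance City: ($364,903 − $127,000) × 0.00865 = $237,903 × 0.00865 = $2,057.86095
Larchfield Township: $364,903 × 0.00614 = $2,240.50442
Port Authority: ($364,903 − $127,000) × 0.00205 = $237,903 × 0.00205 = $487.70115
Total = $4,786.06652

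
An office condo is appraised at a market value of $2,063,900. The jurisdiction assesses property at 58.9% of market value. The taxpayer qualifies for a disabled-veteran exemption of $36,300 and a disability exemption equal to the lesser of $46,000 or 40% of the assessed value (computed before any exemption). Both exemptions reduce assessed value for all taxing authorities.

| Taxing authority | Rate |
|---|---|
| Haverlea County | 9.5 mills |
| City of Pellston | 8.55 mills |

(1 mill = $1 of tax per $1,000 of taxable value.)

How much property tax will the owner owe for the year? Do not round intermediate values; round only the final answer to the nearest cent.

Assessed value = $2,063,900 × 0.589 = $1,215,637.1
Disability exemption = min($46,000, 40% × $1,215,637.1) = min($46,000, $486,254.84) = $46,000 (dollar cap binds)
Taxable value = $1,215,637.1 − $36,300 − $46,000 = $1,133,337.1
Haverlea County: $1,133,337.1 × 0.0095 = $10,766.70245
City of Pellston: $1,133,337.1 × 0.00855 = $9,690.032205
Total = $20,456.734655

$20,456.73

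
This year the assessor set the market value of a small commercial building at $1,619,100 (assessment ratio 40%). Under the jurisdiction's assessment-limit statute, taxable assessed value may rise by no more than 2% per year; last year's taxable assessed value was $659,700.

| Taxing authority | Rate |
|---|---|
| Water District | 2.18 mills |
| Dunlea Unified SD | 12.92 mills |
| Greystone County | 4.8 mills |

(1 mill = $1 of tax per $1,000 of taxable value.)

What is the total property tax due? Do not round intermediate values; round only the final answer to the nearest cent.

Uncapped assessed value = $1,619,100 × 0.4 = $647,640
Cap limit = $659,700 × 1.02 = $672,894
Taxable assessed value = min($647,640, $672,894) = $647,640 (cap does not bind)
Water District: $647,640 × 0.00218 = $1,411.8552
Dunlea Unified SD: $647,640 × 0.01292 = $8,367.5088
Greystone County: $647,640 × 0.0048 = $3,108.672
Total = $12,888.036

$12,888.04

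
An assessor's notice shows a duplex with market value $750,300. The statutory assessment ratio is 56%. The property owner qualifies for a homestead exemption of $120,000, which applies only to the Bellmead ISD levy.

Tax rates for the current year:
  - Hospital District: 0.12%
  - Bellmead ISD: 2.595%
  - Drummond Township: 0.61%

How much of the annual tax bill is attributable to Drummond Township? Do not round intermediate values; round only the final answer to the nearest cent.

$2,563.02

Assessed value = $750,300 × 0.56 = $420,168
Drummond Township taxable value = $420,168 (exemption does not apply)
Drummond Township levy = $420,168 × 0.0061 = $2,563.0248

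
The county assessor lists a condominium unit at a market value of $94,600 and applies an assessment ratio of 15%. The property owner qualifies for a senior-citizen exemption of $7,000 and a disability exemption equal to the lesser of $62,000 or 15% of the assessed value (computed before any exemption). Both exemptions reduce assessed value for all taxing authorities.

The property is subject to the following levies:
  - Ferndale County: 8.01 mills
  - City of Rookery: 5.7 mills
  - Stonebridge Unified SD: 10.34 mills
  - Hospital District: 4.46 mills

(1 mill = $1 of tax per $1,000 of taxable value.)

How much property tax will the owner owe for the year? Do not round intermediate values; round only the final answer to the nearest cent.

Assessed value = $94,600 × 0.15 = $14,190
Disability exemption = min($62,000, 15% × $14,190) = min($62,000, $2,128.5) = $2,128.5 (percentage binds)
Taxable value = $14,190 − $7,000 − $2,128.5 = $5,061.5
Ferndale County: $5,061.5 × 0.00801 = $40.542615
City of Rookery: $5,061.5 × 0.0057 = $28.85055
Stonebridge Unified SD: $5,061.5 × 0.01034 = $52.33591
Hospital District: $5,061.5 × 0.00446 = $22.57429
Total = $144.303365

$144.30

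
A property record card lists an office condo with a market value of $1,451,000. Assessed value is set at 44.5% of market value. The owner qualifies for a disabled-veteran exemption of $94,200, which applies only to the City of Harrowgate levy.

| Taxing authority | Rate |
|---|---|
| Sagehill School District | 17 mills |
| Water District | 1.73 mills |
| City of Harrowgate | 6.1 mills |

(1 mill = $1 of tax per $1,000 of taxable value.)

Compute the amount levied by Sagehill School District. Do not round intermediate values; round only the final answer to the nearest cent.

Assessed value = $1,451,000 × 0.445 = $645,695
Sagehill School District taxable value = $645,695 (exemption does not apply)
Sagehill School District levy = $645,695 × 0.017 = $10,976.815

$10,976.82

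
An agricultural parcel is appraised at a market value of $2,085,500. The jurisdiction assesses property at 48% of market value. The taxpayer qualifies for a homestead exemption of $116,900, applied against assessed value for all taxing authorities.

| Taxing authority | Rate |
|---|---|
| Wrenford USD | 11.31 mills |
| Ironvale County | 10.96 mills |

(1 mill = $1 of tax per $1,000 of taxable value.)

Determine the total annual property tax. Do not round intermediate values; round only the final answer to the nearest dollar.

$19,690

Assessed value = $2,085,500 × 0.48 = $1,001,040
Taxable value = $1,001,040 − $116,900 = $884,140
Wrenford USD: $884,140 × 0.01131 = $9,999.6234
Ironvale County: $884,140 × 0.01096 = $9,690.1744
Total = $9,999.6234 + $9,690.1744 = $19,689.7978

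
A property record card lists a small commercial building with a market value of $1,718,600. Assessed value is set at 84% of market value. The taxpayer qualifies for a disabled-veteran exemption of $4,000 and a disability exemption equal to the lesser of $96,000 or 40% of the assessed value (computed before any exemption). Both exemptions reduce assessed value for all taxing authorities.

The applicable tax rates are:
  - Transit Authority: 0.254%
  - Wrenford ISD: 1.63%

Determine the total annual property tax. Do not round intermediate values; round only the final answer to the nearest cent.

$25,313.88

Assessed value = $1,718,600 × 0.84 = $1,443,624
Disability exemption = min($96,000, 40% × $1,443,624) = min($96,000, $577,449.6) = $96,000 (dollar cap binds)
Taxable value = $1,443,624 − $4,000 − $96,000 = $1,343,624
Transit Authority: $1,343,624 × 0.00254 = $3,412.80496
Wrenford ISD: $1,343,624 × 0.0163 = $21,901.0712
Total = $25,313.87616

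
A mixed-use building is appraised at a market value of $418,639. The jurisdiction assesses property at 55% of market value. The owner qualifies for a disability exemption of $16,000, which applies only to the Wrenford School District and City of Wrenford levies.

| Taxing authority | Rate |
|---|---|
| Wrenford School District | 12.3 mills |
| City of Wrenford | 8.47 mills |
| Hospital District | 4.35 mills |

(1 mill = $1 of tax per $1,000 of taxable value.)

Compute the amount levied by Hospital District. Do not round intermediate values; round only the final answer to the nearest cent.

$1,001.59

Assessed value = $418,639 × 0.55 = $230,251.45
Hospital District taxable value = $230,251.45 (exemption does not apply)
Hospital District levy = $230,251.45 × 0.00435 = $1,001.5938075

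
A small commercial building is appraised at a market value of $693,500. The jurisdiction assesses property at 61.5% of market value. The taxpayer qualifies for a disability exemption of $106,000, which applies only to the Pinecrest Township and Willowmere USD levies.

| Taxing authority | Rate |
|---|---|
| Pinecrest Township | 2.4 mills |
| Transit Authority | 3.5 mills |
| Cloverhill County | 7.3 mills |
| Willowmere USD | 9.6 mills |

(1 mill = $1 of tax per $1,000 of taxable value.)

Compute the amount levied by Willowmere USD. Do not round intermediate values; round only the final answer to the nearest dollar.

$3,077

Assessed value = $693,500 × 0.615 = $426,502.5
Willowmere USD taxable value = $426,502.5 − $106,000 = $320,502.5
Willowmere USD levy = $320,502.5 × 0.0096 = $3,076.824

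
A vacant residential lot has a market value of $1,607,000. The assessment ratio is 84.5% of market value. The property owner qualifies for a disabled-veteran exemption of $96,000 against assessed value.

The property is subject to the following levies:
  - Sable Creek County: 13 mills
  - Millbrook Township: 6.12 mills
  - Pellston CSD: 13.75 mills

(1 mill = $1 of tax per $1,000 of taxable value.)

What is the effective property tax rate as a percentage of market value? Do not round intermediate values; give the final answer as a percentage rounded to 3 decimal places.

Assessed value = $1,607,000 × 0.845 = $1,357,915
Taxable value = $1,357,915 − $96,000 = $1,261,915
Sable Creek County: $1,261,915 × 0.013 = $16,404.895
Millbrook Township: $1,261,915 × 0.00612 = $7,722.9198
Pellston CSD: $1,261,915 × 0.01375 = $17,351.33125
Total tax = $41,479.14605
Effective rate = $41,479.14605 ÷ $1,607,000 = 2.581% of market value

2.581%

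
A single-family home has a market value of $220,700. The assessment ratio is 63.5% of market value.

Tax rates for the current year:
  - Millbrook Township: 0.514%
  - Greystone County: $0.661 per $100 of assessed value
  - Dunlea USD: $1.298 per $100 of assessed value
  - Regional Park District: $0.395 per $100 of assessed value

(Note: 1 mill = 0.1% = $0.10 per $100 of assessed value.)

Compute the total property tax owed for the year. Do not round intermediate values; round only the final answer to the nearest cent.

Assessed value = $220,700 × 0.635 = $140,144.5
Millbrook Township: $140,144.5 × 0.00514 = $720.34273
Greystone County: $140,144.5 × 0.00661 = $926.355145
Dunlea USD: $140,144.5 × 0.01298 = $1,819.07561
Regional Park District: $140,144.5 × 0.00395 = $553.570775
Total = $4,019.34426

$4,019.34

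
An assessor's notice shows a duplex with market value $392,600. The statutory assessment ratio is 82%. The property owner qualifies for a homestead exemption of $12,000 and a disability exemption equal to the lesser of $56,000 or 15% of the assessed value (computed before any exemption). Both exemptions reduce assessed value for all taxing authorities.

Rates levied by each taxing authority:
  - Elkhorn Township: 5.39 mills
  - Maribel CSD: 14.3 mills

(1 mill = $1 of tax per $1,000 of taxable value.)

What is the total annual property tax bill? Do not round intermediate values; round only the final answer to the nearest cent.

$5,151.73

Assessed value = $392,600 × 0.82 = $321,932
Disability exemption = min($56,000, 15% × $321,932) = min($56,000, $48,289.8) = $48,289.8 (percentage binds)
Taxable value = $321,932 − $12,000 − $48,289.8 = $261,642.2
Elkhorn Township: $261,642.2 × 0.00539 = $1,410.251458
Maribel CSD: $261,642.2 × 0.0143 = $3,741.48346
Total = $5,151.734918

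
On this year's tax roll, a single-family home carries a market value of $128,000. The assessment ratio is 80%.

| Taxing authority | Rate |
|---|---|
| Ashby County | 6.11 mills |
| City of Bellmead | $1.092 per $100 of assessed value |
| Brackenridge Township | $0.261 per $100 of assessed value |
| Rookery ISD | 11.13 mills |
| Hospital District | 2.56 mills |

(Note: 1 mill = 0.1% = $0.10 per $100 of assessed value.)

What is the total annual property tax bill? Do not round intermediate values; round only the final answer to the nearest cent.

Assessed value = $128,000 × 0.8 = $102,400
Ashby County: $102,400 × 0.00611 = $625.664
City of Bellmead: $102,400 × 0.01092 = $1,118.208
Brackenridge Township: $102,400 × 0.00261 = $267.264
Rookery ISD: $102,400 × 0.01113 = $1,139.712
Hospital District: $102,400 × 0.00256 = $262.144
Total = $3,412.992

$3,412.99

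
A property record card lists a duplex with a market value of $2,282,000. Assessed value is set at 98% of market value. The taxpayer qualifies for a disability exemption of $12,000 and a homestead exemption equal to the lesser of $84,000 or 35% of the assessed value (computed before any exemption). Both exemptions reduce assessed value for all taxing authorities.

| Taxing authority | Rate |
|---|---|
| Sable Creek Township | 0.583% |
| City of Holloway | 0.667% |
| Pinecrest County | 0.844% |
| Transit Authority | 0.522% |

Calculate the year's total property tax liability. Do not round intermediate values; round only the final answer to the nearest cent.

Assessed value = $2,282,000 × 0.98 = $2,236,360
Homestead exemption = min($84,000, 35% × $2,236,360) = min($84,000, $782,726) = $84,000 (dollar cap binds)
Taxable value = $2,236,360 − $12,000 − $84,000 = $2,140,360
Sable Creek Township: $2,140,360 × 0.00583 = $12,478.2988
City of Holloway: $2,140,360 × 0.00667 = $14,276.2012
Pinecrest County: $2,140,360 × 0.00844 = $18,064.6384
Transit Authority: $2,140,360 × 0.00522 = $11,172.6792
Total = $55,991.8176

$55,991.82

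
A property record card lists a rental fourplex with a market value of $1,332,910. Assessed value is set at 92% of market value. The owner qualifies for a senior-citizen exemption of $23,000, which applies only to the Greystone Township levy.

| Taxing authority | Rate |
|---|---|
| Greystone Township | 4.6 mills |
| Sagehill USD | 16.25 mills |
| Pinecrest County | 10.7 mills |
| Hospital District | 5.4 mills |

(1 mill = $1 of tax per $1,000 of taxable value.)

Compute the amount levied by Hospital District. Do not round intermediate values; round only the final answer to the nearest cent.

Assessed value = $1,332,910 × 0.92 = $1,226,277.2
Hospital District taxable value = $1,226,277.2 (exemption does not apply)
Hospital District levy = $1,226,277.2 × 0.0054 = $6,621.89688

$6,621.90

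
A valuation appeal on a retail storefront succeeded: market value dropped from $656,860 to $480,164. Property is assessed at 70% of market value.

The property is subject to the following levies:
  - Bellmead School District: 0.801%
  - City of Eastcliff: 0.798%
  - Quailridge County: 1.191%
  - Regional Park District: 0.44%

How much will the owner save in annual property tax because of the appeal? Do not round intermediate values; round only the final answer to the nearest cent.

$3,995.10

Old assessed value = $656,860 × 0.7 = $459,802
New assessed value = $480,164 × 0.7 = $336,114.8
Combined rate = 0.00801 + 0.00798 + 0.01191 + 0.0044 = 0.0323
Old tax = $459,802 × 0.0323 = $14,851.6046
New tax = $336,114.8 × 0.0323 = $10,856.50804
Reduction = $14,851.6046 − $10,856.50804 = $3,995.09656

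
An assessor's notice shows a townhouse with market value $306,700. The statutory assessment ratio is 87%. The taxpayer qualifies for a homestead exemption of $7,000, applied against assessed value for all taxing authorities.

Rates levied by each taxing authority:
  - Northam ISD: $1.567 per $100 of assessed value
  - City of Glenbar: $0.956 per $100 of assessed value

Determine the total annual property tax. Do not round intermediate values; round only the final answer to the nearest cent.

Assessed value = $306,700 × 0.87 = $266,829
Taxable value = $266,829 − $7,000 = $259,829
Northam ISD: $259,829 × 0.01567 = $4,071.52043
City of Glenbar: $259,829 × 0.00956 = $2,483.96524
Total = $4,071.52043 + $2,483.96524 = $6,555.48567

$6,555.49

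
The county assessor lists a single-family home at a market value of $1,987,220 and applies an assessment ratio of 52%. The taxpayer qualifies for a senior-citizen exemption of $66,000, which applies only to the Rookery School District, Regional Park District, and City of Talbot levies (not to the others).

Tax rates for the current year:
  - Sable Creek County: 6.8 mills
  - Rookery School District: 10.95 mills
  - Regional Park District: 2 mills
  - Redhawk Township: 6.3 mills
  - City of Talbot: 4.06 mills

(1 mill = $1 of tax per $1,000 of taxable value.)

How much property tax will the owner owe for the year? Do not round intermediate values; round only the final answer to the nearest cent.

$29,991.64

Assessed value = $1,987,220 × 0.52 = $1,033,354.4
Sable Creek County: $1,033,354.4 × 0.0068 = $7,026.80992
Rookery School District: ($1,033,354.4 − $66,000) × 0.01095 = $967,354.4 × 0.01095 = $10,592.53068
Regional Park District: ($1,033,354.4 − $66,000) × 0.002 = $967,354.4 × 0.002 = $1,934.7088
Redhawk Township: $1,033,354.4 × 0.0063 = $6,510.13272
City of Talbot: ($1,033,354.4 − $66,000) × 0.00406 = $967,354.4 × 0.00406 = $3,927.458864
Total = $29,991.640984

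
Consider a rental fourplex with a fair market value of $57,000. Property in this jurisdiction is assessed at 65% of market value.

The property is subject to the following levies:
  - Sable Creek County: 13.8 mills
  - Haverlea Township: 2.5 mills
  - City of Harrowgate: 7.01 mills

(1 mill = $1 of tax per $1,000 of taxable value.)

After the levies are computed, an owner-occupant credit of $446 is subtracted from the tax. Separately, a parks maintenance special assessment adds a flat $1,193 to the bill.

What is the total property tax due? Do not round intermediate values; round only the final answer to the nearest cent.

$1,610.64

Assessed value = $57,000 × 0.65 = $37,050
Sable Creek County: $37,050 × 0.0138 = $511.29
Haverlea Township: $37,050 × 0.0025 = $92.625
City of Harrowgate: $37,050 × 0.00701 = $259.7205
Levies subtotal = $863.6355
After credit = $863.6355 − $446 = $417.6355
Total = $417.6355 + $1,193 = $1,610.6355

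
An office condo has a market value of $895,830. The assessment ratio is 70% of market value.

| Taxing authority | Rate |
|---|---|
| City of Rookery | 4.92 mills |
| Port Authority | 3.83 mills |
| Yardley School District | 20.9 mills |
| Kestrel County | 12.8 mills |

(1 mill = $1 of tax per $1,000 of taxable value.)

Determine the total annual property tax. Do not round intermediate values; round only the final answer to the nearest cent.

Assessed value = $895,830 × 0.7 = $627,081
City of Rookery: $627,081 × 0.00492 = $3,085.23852
Port Authority: $627,081 × 0.00383 = $2,401.72023
Yardley School District: $627,081 × 0.0209 = $13,105.9929
Kestrel County: $627,081 × 0.0128 = $8,026.6368
Total = $3,085.23852 + $2,401.72023 + $13,105.9929 + $8,026.6368 = $26,619.58845

$26,619.59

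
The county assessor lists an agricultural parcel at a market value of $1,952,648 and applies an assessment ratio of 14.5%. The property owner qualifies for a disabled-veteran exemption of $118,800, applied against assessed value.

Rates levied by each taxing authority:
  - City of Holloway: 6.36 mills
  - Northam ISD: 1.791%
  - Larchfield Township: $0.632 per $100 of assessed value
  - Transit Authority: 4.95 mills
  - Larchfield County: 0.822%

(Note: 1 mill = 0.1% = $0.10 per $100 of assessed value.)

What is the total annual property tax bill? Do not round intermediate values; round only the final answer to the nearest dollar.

Assessed value = $1,952,648 × 0.145 = $283,133.96
Taxable value = $283,133.96 − $118,800 = $164,333.96
City of Holloway: $164,333.96 × 0.00636 = $1,045.1639856
Northam ISD: $164,333.96 × 0.01791 = $2,943.2212236
Larchfield Township: $164,333.96 × 0.00632 = $1,038.5906272
Transit Authority: $164,333.96 × 0.00495 = $813.453102
Larchfield County: $164,333.96 × 0.00822 = $1,350.8251512
Total = $7,191.2540896

$7,191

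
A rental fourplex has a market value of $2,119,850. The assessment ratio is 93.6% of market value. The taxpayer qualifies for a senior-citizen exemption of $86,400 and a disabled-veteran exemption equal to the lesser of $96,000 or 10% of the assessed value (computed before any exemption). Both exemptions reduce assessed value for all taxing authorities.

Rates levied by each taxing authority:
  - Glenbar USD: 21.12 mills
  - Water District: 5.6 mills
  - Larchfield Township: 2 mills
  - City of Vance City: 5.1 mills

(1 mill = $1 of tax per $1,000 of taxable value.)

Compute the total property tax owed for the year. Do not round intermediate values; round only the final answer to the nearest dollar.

$60,936

Assessed value = $2,119,850 × 0.936 = $1,984,179.6
Disabled-veteran exemption = min($96,000, 10% × $1,984,179.6) = min($96,000, $198,417.96) = $96,000 (dollar cap binds)
Taxable value = $1,984,179.6 − $86,400 − $96,000 = $1,801,779.6
Glenbar USD: $1,801,779.6 × 0.02112 = $38,053.585152
Water District: $1,801,779.6 × 0.0056 = $10,089.96576
Larchfield Township: $1,801,779.6 × 0.002 = $3,603.5592
City of Vance City: $1,801,779.6 × 0.0051 = $9,189.07596
Total = $60,936.186072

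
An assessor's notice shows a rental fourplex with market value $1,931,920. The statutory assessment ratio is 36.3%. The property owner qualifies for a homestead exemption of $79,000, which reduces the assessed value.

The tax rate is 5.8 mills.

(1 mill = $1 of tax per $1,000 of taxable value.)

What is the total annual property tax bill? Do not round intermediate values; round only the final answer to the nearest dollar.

$3,609

Assessed value = $1,931,920 × 0.363 = $701,286.96
Taxable value = $701,286.96 − $79,000 = $622,286.96
Tax = $622,286.96 × 0.0058 = $3,609.264368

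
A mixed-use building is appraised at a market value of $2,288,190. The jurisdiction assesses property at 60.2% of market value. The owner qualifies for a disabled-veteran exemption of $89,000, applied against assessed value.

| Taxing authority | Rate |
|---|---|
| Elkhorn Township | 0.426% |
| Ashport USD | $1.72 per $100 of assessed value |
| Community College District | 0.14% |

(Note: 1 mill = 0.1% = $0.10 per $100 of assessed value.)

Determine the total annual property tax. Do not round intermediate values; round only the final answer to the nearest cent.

Assessed value = $2,288,190 × 0.602 = $1,377,490.38
Taxable value = $1,377,490.38 − $89,000 = $1,288,490.38
Elkhorn Township: $1,288,490.38 × 0.00426 = $5,488.9690188
Ashport USD: $1,288,490.38 × 0.0172 = $22,162.034536
Community College District: $1,288,490.38 × 0.0014 = $1,803.886532
Total = $29,454.8900868

$29,454.89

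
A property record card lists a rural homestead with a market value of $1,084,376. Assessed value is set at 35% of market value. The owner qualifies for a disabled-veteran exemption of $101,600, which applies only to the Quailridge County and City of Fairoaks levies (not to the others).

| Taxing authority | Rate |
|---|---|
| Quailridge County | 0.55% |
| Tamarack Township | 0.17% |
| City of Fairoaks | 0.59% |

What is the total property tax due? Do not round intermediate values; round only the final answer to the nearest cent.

Assessed value = $1,084,376 × 0.35 = $379,531.6
Quailridge County: ($379,531.6 − $101,600) × 0.0055 = $277,931.6 × 0.0055 = $1,528.6238
Tamarack Township: $379,531.6 × 0.0017 = $645.20372
City of Fairoaks: ($379,531.6 − $101,600) × 0.0059 = $277,931.6 × 0.0059 = $1,639.79644
Total = $3,813.62396

$3,813.62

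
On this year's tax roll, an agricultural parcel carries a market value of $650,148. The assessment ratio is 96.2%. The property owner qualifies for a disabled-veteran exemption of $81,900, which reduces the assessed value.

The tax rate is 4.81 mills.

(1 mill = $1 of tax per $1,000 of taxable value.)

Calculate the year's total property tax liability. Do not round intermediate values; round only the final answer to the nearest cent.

Assessed value = $650,148 × 0.962 = $625,442.376
Taxable value = $625,442.376 − $81,900 = $543,542.376
Tax = $543,542.376 × 0.00481 = $2,614.43882856

$2,614.44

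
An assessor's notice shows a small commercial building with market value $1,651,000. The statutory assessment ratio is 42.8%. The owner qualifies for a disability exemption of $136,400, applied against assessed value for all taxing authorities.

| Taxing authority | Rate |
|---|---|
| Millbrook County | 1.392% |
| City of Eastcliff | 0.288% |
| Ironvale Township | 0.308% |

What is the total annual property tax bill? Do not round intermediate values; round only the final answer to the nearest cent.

$11,336.13

Assessed value = $1,651,000 × 0.428 = $706,628
Taxable value = $706,628 − $136,400 = $570,228
Millbrook County: $570,228 × 0.01392 = $7,937.57376
City of Eastcliff: $570,228 × 0.00288 = $1,642.25664
Ironvale Township: $570,228 × 0.00308 = $1,756.30224
Total = $7,937.57376 + $1,642.25664 + $1,756.30224 = $11,336.13264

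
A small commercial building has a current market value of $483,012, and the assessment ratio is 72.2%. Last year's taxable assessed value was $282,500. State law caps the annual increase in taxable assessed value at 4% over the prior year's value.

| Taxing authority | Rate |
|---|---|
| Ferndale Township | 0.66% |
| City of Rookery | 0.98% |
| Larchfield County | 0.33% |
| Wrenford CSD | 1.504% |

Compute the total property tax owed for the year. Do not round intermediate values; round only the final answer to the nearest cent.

Uncapped assessed value = $483,012 × 0.722 = $348,734.664
Cap limit = $282,500 × 1.04 = $293,800
Taxable assessed value = min($348,734.664, $293,800) = $293,800 (cap binds)
Ferndale Township: $293,800 × 0.0066 = $1,939.08
City of Rookery: $293,800 × 0.0098 = $2,879.24
Larchfield County: $293,800 × 0.0033 = $969.54
Wrenford CSD: $293,800 × 0.01504 = $4,418.752
Total = $10,206.612

$10,206.61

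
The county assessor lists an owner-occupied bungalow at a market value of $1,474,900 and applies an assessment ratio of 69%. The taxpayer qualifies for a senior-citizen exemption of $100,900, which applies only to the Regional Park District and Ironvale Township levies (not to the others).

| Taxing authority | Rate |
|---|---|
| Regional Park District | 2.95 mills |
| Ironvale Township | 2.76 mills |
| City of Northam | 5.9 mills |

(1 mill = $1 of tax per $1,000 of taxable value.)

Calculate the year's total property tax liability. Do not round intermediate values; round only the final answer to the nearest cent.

Assessed value = $1,474,900 × 0.69 = $1,017,681
Regional Park District: ($1,017,681 − $100,900) × 0.00295 = $916,781 × 0.00295 = $2,704.50395
Ironvale Township: ($1,017,681 − $100,900) × 0.00276 = $916,781 × 0.00276 = $2,530.31556
City of Northam: $1,017,681 × 0.0059 = $6,004.3179
Total = $11,239.13741

$11,239.14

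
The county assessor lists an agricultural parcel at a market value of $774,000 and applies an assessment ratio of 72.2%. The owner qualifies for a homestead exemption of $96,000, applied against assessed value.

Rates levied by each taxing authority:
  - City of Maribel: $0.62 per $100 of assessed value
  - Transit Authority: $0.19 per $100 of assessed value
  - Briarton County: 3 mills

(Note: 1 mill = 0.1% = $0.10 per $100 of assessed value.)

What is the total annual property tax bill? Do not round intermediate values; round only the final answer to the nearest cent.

$5,137.39

Assessed value = $774,000 × 0.722 = $558,828
Taxable value = $558,828 − $96,000 = $462,828
City of Maribel: $462,828 × 0.0062 = $2,869.5336
Transit Authority: $462,828 × 0.0019 = $879.3732
Briarton County: $462,828 × 0.003 = $1,388.484
Total = $5,137.3908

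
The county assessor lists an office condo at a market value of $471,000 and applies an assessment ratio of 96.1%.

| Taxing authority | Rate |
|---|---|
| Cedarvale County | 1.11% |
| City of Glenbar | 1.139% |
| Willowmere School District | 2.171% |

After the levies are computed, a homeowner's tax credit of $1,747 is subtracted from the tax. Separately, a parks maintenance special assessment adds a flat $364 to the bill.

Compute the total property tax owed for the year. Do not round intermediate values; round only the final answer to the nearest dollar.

$18,623

Assessed value = $471,000 × 0.961 = $452,631
Cedarvale County: $452,631 × 0.0111 = $5,024.2041
City of Glenbar: $452,631 × 0.01139 = $5,155.46709
Willowmere School District: $452,631 × 0.02171 = $9,826.61901
Levies subtotal = $20,006.2902
After credit = $20,006.2902 − $1,747 = $18,259.2902
Total = $18,259.2902 + $364 = $18,623.2902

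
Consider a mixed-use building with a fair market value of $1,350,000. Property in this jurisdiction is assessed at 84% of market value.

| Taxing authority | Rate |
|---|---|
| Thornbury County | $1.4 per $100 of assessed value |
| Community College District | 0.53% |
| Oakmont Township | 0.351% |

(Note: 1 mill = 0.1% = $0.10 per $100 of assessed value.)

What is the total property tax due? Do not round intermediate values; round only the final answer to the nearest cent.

$25,866.54

Assessed value = $1,350,000 × 0.84 = $1,134,000
Thornbury County: $1,134,000 × 0.014 = $15,876
Community College District: $1,134,000 × 0.0053 = $6,010.2
Oakmont Township: $1,134,000 × 0.00351 = $3,980.34
Total = $25,866.54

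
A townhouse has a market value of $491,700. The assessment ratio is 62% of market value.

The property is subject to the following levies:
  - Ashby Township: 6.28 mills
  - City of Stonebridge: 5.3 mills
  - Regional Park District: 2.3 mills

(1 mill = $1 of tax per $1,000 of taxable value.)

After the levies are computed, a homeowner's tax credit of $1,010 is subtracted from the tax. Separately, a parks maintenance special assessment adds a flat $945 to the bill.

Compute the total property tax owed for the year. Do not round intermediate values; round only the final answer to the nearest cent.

Assessed value = $491,700 × 0.62 = $304,854
Ashby Township: $304,854 × 0.00628 = $1,914.48312
City of Stonebridge: $304,854 × 0.0053 = $1,615.7262
Regional Park District: $304,854 × 0.0023 = $701.1642
Levies subtotal = $4,231.37352
After credit = $4,231.37352 − $1,010 = $3,221.37352
Total = $3,221.37352 + $945 = $4,166.37352

$4,166.37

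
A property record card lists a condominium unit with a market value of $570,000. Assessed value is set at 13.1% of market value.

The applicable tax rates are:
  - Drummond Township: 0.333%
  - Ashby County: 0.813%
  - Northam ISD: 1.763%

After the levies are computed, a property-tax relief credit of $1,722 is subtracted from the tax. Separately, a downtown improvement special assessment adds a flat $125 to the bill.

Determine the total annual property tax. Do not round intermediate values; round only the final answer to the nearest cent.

$575.15

Assessed value = $570,000 × 0.131 = $74,670
Drummond Township: $74,670 × 0.00333 = $248.6511
Ashby County: $74,670 × 0.00813 = $607.0671
Northam ISD: $74,670 × 0.01763 = $1,316.4321
Levies subtotal = $2,172.1503
After credit = $2,172.1503 − $1,722 = $450.1503
Total = $450.1503 + $125 = $575.1503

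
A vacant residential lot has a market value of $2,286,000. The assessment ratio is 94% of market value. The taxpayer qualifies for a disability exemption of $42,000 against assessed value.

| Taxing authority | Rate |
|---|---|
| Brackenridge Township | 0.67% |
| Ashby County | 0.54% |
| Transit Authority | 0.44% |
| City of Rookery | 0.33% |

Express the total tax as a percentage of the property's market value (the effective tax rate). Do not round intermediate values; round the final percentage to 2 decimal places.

1.82%

Assessed value = $2,286,000 × 0.94 = $2,148,840
Taxable value = $2,148,840 − $42,000 = $2,106,840
Brackenridge Township: $2,106,840 × 0.0067 = $14,115.828
Ashby County: $2,106,840 × 0.0054 = $11,376.936
Transit Authority: $2,106,840 × 0.0044 = $9,270.096
City of Rookery: $2,106,840 × 0.0033 = $6,952.572
Total tax = $41,715.432
Effective rate = $41,715.432 ÷ $2,286,000 = 1.82% of market value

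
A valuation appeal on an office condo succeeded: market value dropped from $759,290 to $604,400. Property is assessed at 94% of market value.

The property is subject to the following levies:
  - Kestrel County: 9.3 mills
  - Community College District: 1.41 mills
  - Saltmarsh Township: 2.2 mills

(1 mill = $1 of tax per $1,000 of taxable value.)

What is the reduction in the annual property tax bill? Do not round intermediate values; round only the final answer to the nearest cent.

$1,879.65

Old assessed value = $759,290 × 0.94 = $713,732.6
New assessed value = $604,400 × 0.94 = $568,136
Combined rate = 0.0093 + 0.00141 + 0.0022 = 0.01291
Old tax = $713,732.6 × 0.01291 = $9,214.287866
New tax = $568,136 × 0.01291 = $7,334.63576
Reduction = $9,214.287866 − $7,334.63576 = $1,879.652106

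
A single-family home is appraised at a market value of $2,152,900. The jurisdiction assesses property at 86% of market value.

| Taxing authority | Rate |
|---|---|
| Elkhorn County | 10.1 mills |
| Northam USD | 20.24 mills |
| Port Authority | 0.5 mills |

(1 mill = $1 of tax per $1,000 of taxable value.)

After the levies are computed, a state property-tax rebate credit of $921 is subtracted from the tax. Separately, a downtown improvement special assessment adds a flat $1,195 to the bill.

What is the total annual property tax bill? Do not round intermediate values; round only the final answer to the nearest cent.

$57,374.07

Assessed value = $2,152,900 × 0.86 = $1,851,494
Elkhorn County: $1,851,494 × 0.0101 = $18,700.0894
Northam USD: $1,851,494 × 0.02024 = $37,474.23856
Port Authority: $1,851,494 × 0.0005 = $925.747
Levies subtotal = $57,100.07496
After credit = $57,100.07496 − $921 = $56,179.07496
Total = $56,179.07496 + $1,195 = $57,374.07496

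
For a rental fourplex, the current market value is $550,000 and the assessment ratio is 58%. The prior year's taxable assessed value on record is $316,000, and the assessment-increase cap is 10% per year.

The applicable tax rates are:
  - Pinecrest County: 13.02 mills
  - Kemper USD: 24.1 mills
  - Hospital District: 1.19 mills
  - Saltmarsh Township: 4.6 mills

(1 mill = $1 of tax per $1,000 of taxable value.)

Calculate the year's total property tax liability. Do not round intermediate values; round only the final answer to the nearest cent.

Uncapped assessed value = $550,000 × 0.58 = $319,000
Cap limit = $316,000 × 1.1 = $347,600
Taxable assessed value = min($319,000, $347,600) = $319,000 (cap does not bind)
Pinecrest County: $319,000 × 0.01302 = $4,153.38
Kemper USD: $319,000 × 0.0241 = $7,687.9
Hospital District: $319,000 × 0.00119 = $379.61
Saltmarsh Township: $319,000 × 0.0046 = $1,467.4
Total = $13,688.29

$13,688.29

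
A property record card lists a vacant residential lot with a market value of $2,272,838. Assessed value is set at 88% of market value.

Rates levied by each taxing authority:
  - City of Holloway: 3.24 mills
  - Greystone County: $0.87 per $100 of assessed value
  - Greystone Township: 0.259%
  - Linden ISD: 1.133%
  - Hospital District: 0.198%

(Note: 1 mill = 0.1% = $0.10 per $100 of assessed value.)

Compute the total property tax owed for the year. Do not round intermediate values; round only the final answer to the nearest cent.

$55,682.71

Assessed value = $2,272,838 × 0.88 = $2,000,097.44
City of Holloway: $2,000,097.44 × 0.00324 = $6,480.3157056
Greystone County: $2,000,097.44 × 0.0087 = $17,400.847728
Greystone Township: $2,000,097.44 × 0.00259 = $5,180.2523696
Linden ISD: $2,000,097.44 × 0.01133 = $22,661.1039952
Hospital District: $2,000,097.44 × 0.00198 = $3,960.1929312
Total = $55,682.7127296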